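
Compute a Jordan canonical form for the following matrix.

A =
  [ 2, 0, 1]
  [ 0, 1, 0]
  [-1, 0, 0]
J_2(1) ⊕ J_1(1)

The characteristic polynomial is
  det(x·I − A) = x^3 - 3*x^2 + 3*x - 1 = (x - 1)^3

Eigenvalues and multiplicities (the geometric multiplicity of λ is n − rank(A − λI), which equals the number of Jordan blocks for λ):
  λ = 1: algebraic multiplicity = 3, geometric multiplicity = 2

Determining the block sizes for each eigenvalue:
  λ = 1: 2 blocks summing to 3 forces exactly one block of size 2 and the rest size 1 → block sizes [2, 1]

Assembling the blocks gives a Jordan form
J =
  [1, 1, 0]
  [0, 1, 0]
  [0, 0, 1]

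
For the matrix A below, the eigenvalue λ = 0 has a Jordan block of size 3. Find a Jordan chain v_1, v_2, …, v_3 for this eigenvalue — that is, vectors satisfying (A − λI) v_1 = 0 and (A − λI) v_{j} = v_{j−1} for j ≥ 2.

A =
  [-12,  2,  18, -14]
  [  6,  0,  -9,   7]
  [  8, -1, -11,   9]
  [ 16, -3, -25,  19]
A Jordan chain for λ = 0 of length 3:
v_1 = (-6, 0, 3, 9)ᵀ
v_2 = (6, -3, -3, -9)ᵀ
v_3 = (1, 0, 1, 0)ᵀ

Let N = A − (0)·I. We want v_3 with N^3 v_3 = 0 but N^2 v_3 ≠ 0; then v_{j-1} := N · v_j for j = 3, …, 2.

Pick v_3 = (1, 0, 1, 0)ᵀ.
Then v_2 = N · v_3 = (6, -3, -3, -9)ᵀ.
Then v_1 = N · v_2 = (-6, 0, 3, 9)ᵀ.

Sanity check: (A − (0)·I) v_1 = (0, 0, 0, 0)ᵀ = 0. ✓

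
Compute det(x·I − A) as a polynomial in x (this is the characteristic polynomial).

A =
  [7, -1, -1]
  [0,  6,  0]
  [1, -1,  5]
x^3 - 18*x^2 + 108*x - 216

Expanding det(x·I − A) (e.g. by cofactor expansion or by noting that A is similar to its Jordan form J, which has the same characteristic polynomial as A) gives
  χ_A(x) = x^3 - 18*x^2 + 108*x - 216
which factors as (x - 6)^3. The eigenvalues (with algebraic multiplicities) are λ = 6 with multiplicity 3.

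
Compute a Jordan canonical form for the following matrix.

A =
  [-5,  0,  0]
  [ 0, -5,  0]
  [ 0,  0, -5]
J_1(-5) ⊕ J_1(-5) ⊕ J_1(-5)

The characteristic polynomial is
  det(x·I − A) = x^3 + 15*x^2 + 75*x + 125 = (x + 5)^3

Eigenvalues and multiplicities (the geometric multiplicity of λ is n − rank(A − λI), which equals the number of Jordan blocks for λ):
  λ = -5: algebraic multiplicity = 3, geometric multiplicity = 3

Determining the block sizes for each eigenvalue:
  λ = -5: gm = am = 3, so every block has size 1 → block sizes [1, 1, 1]

Assembling the blocks gives a Jordan form
J =
  [-5,  0,  0]
  [ 0, -5,  0]
  [ 0,  0, -5]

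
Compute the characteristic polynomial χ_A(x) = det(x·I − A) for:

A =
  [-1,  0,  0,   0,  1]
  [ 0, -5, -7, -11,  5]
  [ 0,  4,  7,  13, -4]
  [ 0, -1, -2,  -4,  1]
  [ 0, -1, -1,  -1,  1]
x^5 + 2*x^4 + x^3

Expanding det(x·I − A) (e.g. by cofactor expansion or by noting that A is similar to its Jordan form J, which has the same characteristic polynomial as A) gives
  χ_A(x) = x^5 + 2*x^4 + x^3
which factors as x^3*(x + 1)^2. The eigenvalues (with algebraic multiplicities) are λ = -1 with multiplicity 2, λ = 0 with multiplicity 3.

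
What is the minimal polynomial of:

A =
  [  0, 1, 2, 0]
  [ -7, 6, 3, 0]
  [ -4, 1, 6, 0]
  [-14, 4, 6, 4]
x^3 - 12*x^2 + 48*x - 64

The characteristic polynomial is χ_A(x) = (x - 4)^4, so the eigenvalues are known. The minimal polynomial is
  m_A(x) = Π_λ (x − λ)^{k_λ}
where k_λ is the size of the *largest* Jordan block for λ (equivalently, the smallest k with (A − λI)^k v = 0 for every generalised eigenvector v of λ).

  λ = 4: largest Jordan block has size 3, contributing (x − 4)^3

So m_A(x) = (x - 4)^3 = x^3 - 12*x^2 + 48*x - 64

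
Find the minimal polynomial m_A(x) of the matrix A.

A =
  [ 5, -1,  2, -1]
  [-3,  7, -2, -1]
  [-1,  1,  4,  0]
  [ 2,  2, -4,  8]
x^2 - 12*x + 36

The characteristic polynomial is χ_A(x) = (x - 6)^4, so the eigenvalues are known. The minimal polynomial is
  m_A(x) = Π_λ (x − λ)^{k_λ}
where k_λ is the size of the *largest* Jordan block for λ (equivalently, the smallest k with (A − λI)^k v = 0 for every generalised eigenvector v of λ).

  λ = 6: largest Jordan block has size 2, contributing (x − 6)^2

So m_A(x) = (x - 6)^2 = x^2 - 12*x + 36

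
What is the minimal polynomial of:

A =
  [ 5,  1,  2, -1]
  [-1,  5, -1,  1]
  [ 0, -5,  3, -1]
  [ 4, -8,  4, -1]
x^3 - 9*x^2 + 27*x - 27

The characteristic polynomial is χ_A(x) = (x - 3)^4, so the eigenvalues are known. The minimal polynomial is
  m_A(x) = Π_λ (x − λ)^{k_λ}
where k_λ is the size of the *largest* Jordan block for λ (equivalently, the smallest k with (A − λI)^k v = 0 for every generalised eigenvector v of λ).

  λ = 3: largest Jordan block has size 3, contributing (x − 3)^3

So m_A(x) = (x - 3)^3 = x^3 - 9*x^2 + 27*x - 27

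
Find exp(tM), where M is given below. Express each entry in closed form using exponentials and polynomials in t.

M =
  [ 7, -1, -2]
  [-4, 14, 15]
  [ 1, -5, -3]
e^{tM} =
  [3*t^2*exp(6*t)/2 + t*exp(6*t) + exp(6*t), t^2*exp(6*t)/2 - t*exp(6*t), t^2*exp(6*t)/2 - 2*t*exp(6*t)]
  [-21*t^2*exp(6*t)/2 - 4*t*exp(6*t), -7*t^2*exp(6*t)/2 + 8*t*exp(6*t) + exp(6*t), -7*t^2*exp(6*t)/2 + 15*t*exp(6*t)]
  [6*t^2*exp(6*t) + t*exp(6*t), 2*t^2*exp(6*t) - 5*t*exp(6*t), 2*t^2*exp(6*t) - 9*t*exp(6*t) + exp(6*t)]

Strategy: write M = P · J · P⁻¹ where J is a Jordan canonical form, so e^{tM} = P · e^{tJ} · P⁻¹, and e^{tJ} can be computed block-by-block.

M has Jordan form
J =
  [6, 1, 0]
  [0, 6, 1]
  [0, 0, 6]
(up to reordering of blocks).

Per-block formulas:
  For a 3×3 Jordan block J_3(6): exp(t · J_3(6)) = e^(6t)·(I + t·N + (t^2/2)·N^2), where N is the 3×3 nilpotent shift.

After assembling e^{tJ} and conjugating by P, we get:

e^{tM} =
  [3*t^2*exp(6*t)/2 + t*exp(6*t) + exp(6*t), t^2*exp(6*t)/2 - t*exp(6*t), t^2*exp(6*t)/2 - 2*t*exp(6*t)]
  [-21*t^2*exp(6*t)/2 - 4*t*exp(6*t), -7*t^2*exp(6*t)/2 + 8*t*exp(6*t) + exp(6*t), -7*t^2*exp(6*t)/2 + 15*t*exp(6*t)]
  [6*t^2*exp(6*t) + t*exp(6*t), 2*t^2*exp(6*t) - 5*t*exp(6*t), 2*t^2*exp(6*t) - 9*t*exp(6*t) + exp(6*t)]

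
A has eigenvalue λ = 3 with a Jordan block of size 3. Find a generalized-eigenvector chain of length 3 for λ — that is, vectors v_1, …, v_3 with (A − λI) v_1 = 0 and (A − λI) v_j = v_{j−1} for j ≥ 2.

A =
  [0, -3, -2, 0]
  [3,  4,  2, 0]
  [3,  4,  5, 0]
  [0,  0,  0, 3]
A Jordan chain for λ = 3 of length 3:
v_1 = (-6, 0, 9, 0)ᵀ
v_2 = (-3, 3, 3, 0)ᵀ
v_3 = (1, 0, 0, 0)ᵀ

Let N = A − (3)·I. We want v_3 with N^3 v_3 = 0 but N^2 v_3 ≠ 0; then v_{j-1} := N · v_j for j = 3, …, 2.

Pick v_3 = (1, 0, 0, 0)ᵀ.
Then v_2 = N · v_3 = (-3, 3, 3, 0)ᵀ.
Then v_1 = N · v_2 = (-6, 0, 9, 0)ᵀ.

Sanity check: (A − (3)·I) v_1 = (0, 0, 0, 0)ᵀ = 0. ✓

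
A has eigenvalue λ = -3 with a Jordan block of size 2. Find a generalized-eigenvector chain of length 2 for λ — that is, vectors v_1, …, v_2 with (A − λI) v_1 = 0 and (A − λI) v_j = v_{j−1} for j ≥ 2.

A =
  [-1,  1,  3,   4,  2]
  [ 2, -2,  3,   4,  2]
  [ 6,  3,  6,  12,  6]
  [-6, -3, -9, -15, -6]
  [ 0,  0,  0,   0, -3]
A Jordan chain for λ = -3 of length 2:
v_1 = (2, 2, 6, -6, 0)ᵀ
v_2 = (1, 0, 0, 0, 0)ᵀ

Let N = A − (-3)·I. We want v_2 with N^2 v_2 = 0 but N^1 v_2 ≠ 0; then v_{j-1} := N · v_j for j = 2, …, 2.

Pick v_2 = (1, 0, 0, 0, 0)ᵀ.
Then v_1 = N · v_2 = (2, 2, 6, -6, 0)ᵀ.

Sanity check: (A − (-3)·I) v_1 = (0, 0, 0, 0, 0)ᵀ = 0. ✓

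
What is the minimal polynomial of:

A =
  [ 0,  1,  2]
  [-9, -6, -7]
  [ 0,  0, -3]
x^3 + 9*x^2 + 27*x + 27

The characteristic polynomial is χ_A(x) = (x + 3)^3, so the eigenvalues are known. The minimal polynomial is
  m_A(x) = Π_λ (x − λ)^{k_λ}
where k_λ is the size of the *largest* Jordan block for λ (equivalently, the smallest k with (A − λI)^k v = 0 for every generalised eigenvector v of λ).

  λ = -3: largest Jordan block has size 3, contributing (x + 3)^3

So m_A(x) = (x + 3)^3 = x^3 + 9*x^2 + 27*x + 27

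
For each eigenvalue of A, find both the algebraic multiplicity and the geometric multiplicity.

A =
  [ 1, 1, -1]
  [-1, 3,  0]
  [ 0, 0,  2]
λ = 2: alg = 3, geom = 1

Step 1 — factor the characteristic polynomial to read off the algebraic multiplicities:
  χ_A(x) = (x - 2)^3

Step 2 — compute geometric multiplicities via the rank-nullity identity g(λ) = n − rank(A − λI):
  rank(A − (2)·I) = 2, so dim ker(A − (2)·I) = n − 2 = 1

Summary:
  λ = 2: algebraic multiplicity = 3, geometric multiplicity = 1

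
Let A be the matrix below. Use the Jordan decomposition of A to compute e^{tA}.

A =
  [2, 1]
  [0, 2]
e^{tA} =
  [exp(2*t), t*exp(2*t)]
  [0, exp(2*t)]

Strategy: write A = P · J · P⁻¹ where J is a Jordan canonical form, so e^{tA} = P · e^{tJ} · P⁻¹, and e^{tJ} can be computed block-by-block.

A has Jordan form
J =
  [2, 1]
  [0, 2]
(up to reordering of blocks).

Per-block formulas:
  For a 2×2 Jordan block J_2(2): exp(t · J_2(2)) = e^(2t)·(I + t·N), where N is the 2×2 nilpotent shift.

After assembling e^{tJ} and conjugating by P, we get:

e^{tA} =
  [exp(2*t), t*exp(2*t)]
  [0, exp(2*t)]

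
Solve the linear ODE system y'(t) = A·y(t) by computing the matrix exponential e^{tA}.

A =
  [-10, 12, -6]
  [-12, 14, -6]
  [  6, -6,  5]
e^{tA} =
  [-4*exp(5*t) + 5*exp(2*t), 4*exp(5*t) - 4*exp(2*t), -2*exp(5*t) + 2*exp(2*t)]
  [-4*exp(5*t) + 4*exp(2*t), 4*exp(5*t) - 3*exp(2*t), -2*exp(5*t) + 2*exp(2*t)]
  [2*exp(5*t) - 2*exp(2*t), -2*exp(5*t) + 2*exp(2*t), exp(5*t)]

Strategy: write A = P · J · P⁻¹ where J is a Jordan canonical form, so e^{tA} = P · e^{tJ} · P⁻¹, and e^{tJ} can be computed block-by-block.

A has Jordan form
J =
  [2, 0, 0]
  [0, 2, 0]
  [0, 0, 5]
(up to reordering of blocks).

Per-block formulas:
  For a 1×1 block at λ = 5: exp(t · [5]) = [e^(5t)].
  For a 1×1 block at λ = 2: exp(t · [2]) = [e^(2t)].

After assembling e^{tJ} and conjugating by P, we get:

e^{tA} =
  [-4*exp(5*t) + 5*exp(2*t), 4*exp(5*t) - 4*exp(2*t), -2*exp(5*t) + 2*exp(2*t)]
  [-4*exp(5*t) + 4*exp(2*t), 4*exp(5*t) - 3*exp(2*t), -2*exp(5*t) + 2*exp(2*t)]
  [2*exp(5*t) - 2*exp(2*t), -2*exp(5*t) + 2*exp(2*t), exp(5*t)]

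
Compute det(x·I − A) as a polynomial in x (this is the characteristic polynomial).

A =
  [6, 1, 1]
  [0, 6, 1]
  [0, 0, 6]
x^3 - 18*x^2 + 108*x - 216

Expanding det(x·I − A) (e.g. by cofactor expansion or by noting that A is similar to its Jordan form J, which has the same characteristic polynomial as A) gives
  χ_A(x) = x^3 - 18*x^2 + 108*x - 216
which factors as (x - 6)^3. The eigenvalues (with algebraic multiplicities) are λ = 6 with multiplicity 3.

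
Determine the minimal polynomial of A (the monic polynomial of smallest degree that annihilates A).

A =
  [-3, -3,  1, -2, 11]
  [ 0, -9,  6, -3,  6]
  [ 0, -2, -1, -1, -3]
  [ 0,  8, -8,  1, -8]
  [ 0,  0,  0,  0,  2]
x^3 + 4*x^2 - 3*x - 18

The characteristic polynomial is χ_A(x) = (x - 2)*(x + 3)^4, so the eigenvalues are known. The minimal polynomial is
  m_A(x) = Π_λ (x − λ)^{k_λ}
where k_λ is the size of the *largest* Jordan block for λ (equivalently, the smallest k with (A − λI)^k v = 0 for every generalised eigenvector v of λ).

  λ = -3: largest Jordan block has size 2, contributing (x + 3)^2
  λ = 2: largest Jordan block has size 1, contributing (x − 2)

So m_A(x) = (x - 2)*(x + 3)^2 = x^3 + 4*x^2 - 3*x - 18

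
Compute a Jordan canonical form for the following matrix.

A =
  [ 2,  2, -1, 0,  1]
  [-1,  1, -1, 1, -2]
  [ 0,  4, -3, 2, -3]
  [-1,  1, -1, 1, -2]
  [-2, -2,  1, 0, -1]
J_2(0) ⊕ J_2(0) ⊕ J_1(0)

The characteristic polynomial is
  det(x·I − A) = x^5

Eigenvalues and multiplicities (the geometric multiplicity of λ is n − rank(A − λI), which equals the number of Jordan blocks for λ):
  λ = 0: algebraic multiplicity = 5, geometric multiplicity = 3

Determining the block sizes for each eigenvalue:
  λ = 0: with am = 5 and gm = 3, the partition is not yet determined (e.g. several partitions of 5 into 3 parts exist). Let N = A − (0)·I. Computing rank(N^1) = 2, rank(N^2) = 0; the number of blocks of size ≥ j is rank(N^{j−1}) − rank(N^j), giving [3, 2]. So we have 2 block(s) of size 2, 1 block(s) of size 1 → block sizes [2, 2, 1]

Assembling the blocks gives a Jordan form
J =
  [0, 1, 0, 0, 0]
  [0, 0, 0, 0, 0]
  [0, 0, 0, 1, 0]
  [0, 0, 0, 0, 0]
  [0, 0, 0, 0, 0]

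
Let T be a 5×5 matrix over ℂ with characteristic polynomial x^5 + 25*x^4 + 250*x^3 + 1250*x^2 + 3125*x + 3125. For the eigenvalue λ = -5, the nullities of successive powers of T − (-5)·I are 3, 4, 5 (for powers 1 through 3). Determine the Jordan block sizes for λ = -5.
Block sizes for λ = -5: [3, 1, 1]

From the dimensions of kernels of powers, the number of Jordan blocks of size at least j is d_j − d_{j−1} where d_j = dim ker(N^j) (with d_0 = 0). Computing the differences gives [3, 1, 1].
The number of blocks of size exactly k is (#blocks of size ≥ k) − (#blocks of size ≥ k + 1), so the partition is: 2 block(s) of size 1, 1 block(s) of size 3.
In nonincreasing order the block sizes are [3, 1, 1].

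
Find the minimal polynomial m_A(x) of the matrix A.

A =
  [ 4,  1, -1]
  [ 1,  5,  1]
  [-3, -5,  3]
x^3 - 12*x^2 + 48*x - 64

The characteristic polynomial is χ_A(x) = (x - 4)^3, so the eigenvalues are known. The minimal polynomial is
  m_A(x) = Π_λ (x − λ)^{k_λ}
where k_λ is the size of the *largest* Jordan block for λ (equivalently, the smallest k with (A − λI)^k v = 0 for every generalised eigenvector v of λ).

  λ = 4: largest Jordan block has size 3, contributing (x − 4)^3

So m_A(x) = (x - 4)^3 = x^3 - 12*x^2 + 48*x - 64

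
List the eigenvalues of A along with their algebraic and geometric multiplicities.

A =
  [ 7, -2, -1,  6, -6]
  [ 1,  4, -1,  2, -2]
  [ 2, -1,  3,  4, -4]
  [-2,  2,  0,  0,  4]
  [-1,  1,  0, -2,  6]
λ = 4: alg = 5, geom = 3

Step 1 — factor the characteristic polynomial to read off the algebraic multiplicities:
  χ_A(x) = (x - 4)^5

Step 2 — compute geometric multiplicities via the rank-nullity identity g(λ) = n − rank(A − λI):
  rank(A − (4)·I) = 2, so dim ker(A − (4)·I) = n − 2 = 3

Summary:
  λ = 4: algebraic multiplicity = 5, geometric multiplicity = 3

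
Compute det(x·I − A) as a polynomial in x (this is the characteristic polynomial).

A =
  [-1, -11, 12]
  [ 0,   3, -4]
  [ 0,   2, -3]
x^3 + x^2 - x - 1

Expanding det(x·I − A) (e.g. by cofactor expansion or by noting that A is similar to its Jordan form J, which has the same characteristic polynomial as A) gives
  χ_A(x) = x^3 + x^2 - x - 1
which factors as (x - 1)*(x + 1)^2. The eigenvalues (with algebraic multiplicities) are λ = -1 with multiplicity 2, λ = 1 with multiplicity 1.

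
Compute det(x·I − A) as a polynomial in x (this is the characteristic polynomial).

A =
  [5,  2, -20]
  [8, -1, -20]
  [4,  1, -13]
x^3 + 9*x^2 + 27*x + 27

Expanding det(x·I − A) (e.g. by cofactor expansion or by noting that A is similar to its Jordan form J, which has the same characteristic polynomial as A) gives
  χ_A(x) = x^3 + 9*x^2 + 27*x + 27
which factors as (x + 3)^3. The eigenvalues (with algebraic multiplicities) are λ = -3 with multiplicity 3.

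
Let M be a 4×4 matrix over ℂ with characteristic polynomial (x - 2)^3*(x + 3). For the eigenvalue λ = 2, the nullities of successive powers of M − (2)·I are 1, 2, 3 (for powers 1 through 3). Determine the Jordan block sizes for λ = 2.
Block sizes for λ = 2: [3]

From the dimensions of kernels of powers, the number of Jordan blocks of size at least j is d_j − d_{j−1} where d_j = dim ker(N^j) (with d_0 = 0). Computing the differences gives [1, 1, 1].
The number of blocks of size exactly k is (#blocks of size ≥ k) − (#blocks of size ≥ k + 1), so the partition is: 1 block(s) of size 3.
In nonincreasing order the block sizes are [3].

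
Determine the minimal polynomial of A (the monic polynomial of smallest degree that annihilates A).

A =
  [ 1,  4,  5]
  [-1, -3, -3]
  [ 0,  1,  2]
x^3

The characteristic polynomial is χ_A(x) = x^3, so the eigenvalues are known. The minimal polynomial is
  m_A(x) = Π_λ (x − λ)^{k_λ}
where k_λ is the size of the *largest* Jordan block for λ (equivalently, the smallest k with (A − λI)^k v = 0 for every generalised eigenvector v of λ).

  λ = 0: largest Jordan block has size 3, contributing (x − 0)^3

So m_A(x) = x^3 = x^3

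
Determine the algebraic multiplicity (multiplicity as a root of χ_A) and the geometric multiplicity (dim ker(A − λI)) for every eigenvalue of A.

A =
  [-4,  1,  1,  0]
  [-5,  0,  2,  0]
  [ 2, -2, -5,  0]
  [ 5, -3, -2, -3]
λ = -3: alg = 4, geom = 2

Step 1 — factor the characteristic polynomial to read off the algebraic multiplicities:
  χ_A(x) = (x + 3)^4

Step 2 — compute geometric multiplicities via the rank-nullity identity g(λ) = n − rank(A − λI):
  rank(A − (-3)·I) = 2, so dim ker(A − (-3)·I) = n − 2 = 2

Summary:
  λ = -3: algebraic multiplicity = 4, geometric multiplicity = 2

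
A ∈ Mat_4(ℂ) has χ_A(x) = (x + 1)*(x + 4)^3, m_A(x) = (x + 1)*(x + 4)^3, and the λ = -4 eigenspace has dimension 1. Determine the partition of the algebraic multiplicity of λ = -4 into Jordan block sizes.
Block sizes for λ = -4: [3]

Step 1 — from the characteristic polynomial, algebraic multiplicity of λ = -4 is 3. From dim ker(A − (-4)·I) = 1, there are exactly 1 Jordan blocks for λ = -4.
Step 2 — from the minimal polynomial, the factor (x + 4)^3 tells us the largest block for λ = -4 has size 3.
Step 3 — with total size 3, 1 blocks, and largest block 3, the block sizes (in nonincreasing order) are [3].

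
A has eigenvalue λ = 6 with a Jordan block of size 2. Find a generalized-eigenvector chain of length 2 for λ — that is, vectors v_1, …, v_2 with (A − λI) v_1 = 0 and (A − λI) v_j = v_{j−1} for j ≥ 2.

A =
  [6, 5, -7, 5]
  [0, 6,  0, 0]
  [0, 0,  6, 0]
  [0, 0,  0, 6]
A Jordan chain for λ = 6 of length 2:
v_1 = (5, 0, 0, 0)ᵀ
v_2 = (0, 1, 0, 0)ᵀ

Let N = A − (6)·I. We want v_2 with N^2 v_2 = 0 but N^1 v_2 ≠ 0; then v_{j-1} := N · v_j for j = 2, …, 2.

Pick v_2 = (0, 1, 0, 0)ᵀ.
Then v_1 = N · v_2 = (5, 0, 0, 0)ᵀ.

Sanity check: (A − (6)·I) v_1 = (0, 0, 0, 0)ᵀ = 0. ✓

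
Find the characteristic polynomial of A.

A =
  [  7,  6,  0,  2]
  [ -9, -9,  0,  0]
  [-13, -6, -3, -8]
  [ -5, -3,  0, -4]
x^4 + 9*x^3 + 27*x^2 + 27*x

Expanding det(x·I − A) (e.g. by cofactor expansion or by noting that A is similar to its Jordan form J, which has the same characteristic polynomial as A) gives
  χ_A(x) = x^4 + 9*x^3 + 27*x^2 + 27*x
which factors as x*(x + 3)^3. The eigenvalues (with algebraic multiplicities) are λ = -3 with multiplicity 3, λ = 0 with multiplicity 1.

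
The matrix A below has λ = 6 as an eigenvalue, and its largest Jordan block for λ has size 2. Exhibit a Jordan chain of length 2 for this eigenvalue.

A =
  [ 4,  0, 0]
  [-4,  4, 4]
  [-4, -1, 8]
A Jordan chain for λ = 6 of length 2:
v_1 = (0, -2, -1)ᵀ
v_2 = (0, 1, 0)ᵀ

Let N = A − (6)·I. We want v_2 with N^2 v_2 = 0 but N^1 v_2 ≠ 0; then v_{j-1} := N · v_j for j = 2, …, 2.

Pick v_2 = (0, 1, 0)ᵀ.
Then v_1 = N · v_2 = (0, -2, -1)ᵀ.

Sanity check: (A − (6)·I) v_1 = (0, 0, 0)ᵀ = 0. ✓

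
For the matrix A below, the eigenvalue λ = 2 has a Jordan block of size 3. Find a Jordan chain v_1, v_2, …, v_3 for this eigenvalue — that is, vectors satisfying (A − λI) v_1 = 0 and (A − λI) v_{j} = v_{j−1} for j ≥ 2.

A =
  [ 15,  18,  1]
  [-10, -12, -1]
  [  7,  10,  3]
A Jordan chain for λ = 2 of length 3:
v_1 = (-4, 3, -2)ᵀ
v_2 = (13, -10, 7)ᵀ
v_3 = (1, 0, 0)ᵀ

Let N = A − (2)·I. We want v_3 with N^3 v_3 = 0 but N^2 v_3 ≠ 0; then v_{j-1} := N · v_j for j = 3, …, 2.

Pick v_3 = (1, 0, 0)ᵀ.
Then v_2 = N · v_3 = (13, -10, 7)ᵀ.
Then v_1 = N · v_2 = (-4, 3, -2)ᵀ.

Sanity check: (A − (2)·I) v_1 = (0, 0, 0)ᵀ = 0. ✓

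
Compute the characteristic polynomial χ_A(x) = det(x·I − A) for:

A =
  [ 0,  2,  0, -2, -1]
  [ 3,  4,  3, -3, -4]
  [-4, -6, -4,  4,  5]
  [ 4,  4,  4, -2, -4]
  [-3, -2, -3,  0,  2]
x^5

Expanding det(x·I − A) (e.g. by cofactor expansion or by noting that A is similar to its Jordan form J, which has the same characteristic polynomial as A) gives
  χ_A(x) = x^5
which factors as x^5. The eigenvalues (with algebraic multiplicities) are λ = 0 with multiplicity 5.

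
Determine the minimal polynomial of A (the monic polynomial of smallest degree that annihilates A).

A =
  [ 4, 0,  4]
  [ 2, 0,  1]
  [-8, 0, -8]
x^3 + 4*x^2

The characteristic polynomial is χ_A(x) = x^2*(x + 4), so the eigenvalues are known. The minimal polynomial is
  m_A(x) = Π_λ (x − λ)^{k_λ}
where k_λ is the size of the *largest* Jordan block for λ (equivalently, the smallest k with (A − λI)^k v = 0 for every generalised eigenvector v of λ).

  λ = -4: largest Jordan block has size 1, contributing (x + 4)
  λ = 0: largest Jordan block has size 2, contributing (x − 0)^2

So m_A(x) = x^2*(x + 4) = x^3 + 4*x^2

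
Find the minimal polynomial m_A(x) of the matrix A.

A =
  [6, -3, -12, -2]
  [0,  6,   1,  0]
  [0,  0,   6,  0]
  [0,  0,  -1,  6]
x^3 - 18*x^2 + 108*x - 216

The characteristic polynomial is χ_A(x) = (x - 6)^4, so the eigenvalues are known. The minimal polynomial is
  m_A(x) = Π_λ (x − λ)^{k_λ}
where k_λ is the size of the *largest* Jordan block for λ (equivalently, the smallest k with (A − λI)^k v = 0 for every generalised eigenvector v of λ).

  λ = 6: largest Jordan block has size 3, contributing (x − 6)^3

So m_A(x) = (x - 6)^3 = x^3 - 18*x^2 + 108*x - 216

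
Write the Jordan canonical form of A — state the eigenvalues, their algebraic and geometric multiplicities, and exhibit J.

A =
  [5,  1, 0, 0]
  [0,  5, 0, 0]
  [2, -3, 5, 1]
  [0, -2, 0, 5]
J_2(5) ⊕ J_2(5)

The characteristic polynomial is
  det(x·I − A) = x^4 - 20*x^3 + 150*x^2 - 500*x + 625 = (x - 5)^4

Eigenvalues and multiplicities (the geometric multiplicity of λ is n − rank(A − λI), which equals the number of Jordan blocks for λ):
  λ = 5: algebraic multiplicity = 4, geometric multiplicity = 2

Determining the block sizes for each eigenvalue:
  λ = 5: with am = 4 and gm = 2, the partition is not yet determined (e.g. several partitions of 4 into 2 parts exist). Let N = A − (5)·I. Computing rank(N^1) = 2, rank(N^2) = 0; the number of blocks of size ≥ j is rank(N^{j−1}) − rank(N^j), giving [2, 2]. So we have 2 block(s) of size 2 → block sizes [2, 2]

Assembling the blocks gives a Jordan form
J =
  [5, 1, 0, 0]
  [0, 5, 0, 0]
  [0, 0, 5, 1]
  [0, 0, 0, 5]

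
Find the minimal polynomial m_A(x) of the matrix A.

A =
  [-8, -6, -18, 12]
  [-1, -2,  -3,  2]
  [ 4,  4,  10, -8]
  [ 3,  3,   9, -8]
x^3 + 6*x^2 + 12*x + 8

The characteristic polynomial is χ_A(x) = (x + 2)^4, so the eigenvalues are known. The minimal polynomial is
  m_A(x) = Π_λ (x − λ)^{k_λ}
where k_λ is the size of the *largest* Jordan block for λ (equivalently, the smallest k with (A − λI)^k v = 0 for every generalised eigenvector v of λ).

  λ = -2: largest Jordan block has size 3, contributing (x + 2)^3

So m_A(x) = (x + 2)^3 = x^3 + 6*x^2 + 12*x + 8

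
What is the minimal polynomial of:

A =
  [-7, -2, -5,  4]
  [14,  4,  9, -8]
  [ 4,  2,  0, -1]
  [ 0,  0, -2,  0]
x^4 + 3*x^3

The characteristic polynomial is χ_A(x) = x^3*(x + 3), so the eigenvalues are known. The minimal polynomial is
  m_A(x) = Π_λ (x − λ)^{k_λ}
where k_λ is the size of the *largest* Jordan block for λ (equivalently, the smallest k with (A − λI)^k v = 0 for every generalised eigenvector v of λ).

  λ = -3: largest Jordan block has size 1, contributing (x + 3)
  λ = 0: largest Jordan block has size 3, contributing (x − 0)^3

So m_A(x) = x^3*(x + 3) = x^4 + 3*x^3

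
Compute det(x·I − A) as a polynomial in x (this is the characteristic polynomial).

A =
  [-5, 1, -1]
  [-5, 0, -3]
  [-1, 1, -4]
x^3 + 9*x^2 + 27*x + 27

Expanding det(x·I − A) (e.g. by cofactor expansion or by noting that A is similar to its Jordan form J, which has the same characteristic polynomial as A) gives
  χ_A(x) = x^3 + 9*x^2 + 27*x + 27
which factors as (x + 3)^3. The eigenvalues (with algebraic multiplicities) are λ = -3 with multiplicity 3.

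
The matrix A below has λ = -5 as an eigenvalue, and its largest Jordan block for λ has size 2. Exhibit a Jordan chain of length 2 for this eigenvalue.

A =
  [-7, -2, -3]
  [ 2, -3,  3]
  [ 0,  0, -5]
A Jordan chain for λ = -5 of length 2:
v_1 = (-2, 2, 0)ᵀ
v_2 = (1, 0, 0)ᵀ

Let N = A − (-5)·I. We want v_2 with N^2 v_2 = 0 but N^1 v_2 ≠ 0; then v_{j-1} := N · v_j for j = 2, …, 2.

Pick v_2 = (1, 0, 0)ᵀ.
Then v_1 = N · v_2 = (-2, 2, 0)ᵀ.

Sanity check: (A − (-5)·I) v_1 = (0, 0, 0)ᵀ = 0. ✓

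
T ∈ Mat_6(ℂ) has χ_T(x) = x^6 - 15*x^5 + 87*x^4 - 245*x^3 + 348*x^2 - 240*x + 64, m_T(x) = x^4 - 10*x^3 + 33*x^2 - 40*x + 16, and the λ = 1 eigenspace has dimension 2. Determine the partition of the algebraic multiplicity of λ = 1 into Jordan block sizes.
Block sizes for λ = 1: [2, 1]

Step 1 — from the characteristic polynomial, algebraic multiplicity of λ = 1 is 3. From dim ker(T − (1)·I) = 2, there are exactly 2 Jordan blocks for λ = 1.
Step 2 — from the minimal polynomial, the factor (x − 1)^2 tells us the largest block for λ = 1 has size 2.
Step 3 — with total size 3, 2 blocks, and largest block 2, the block sizes (in nonincreasing order) are [2, 1].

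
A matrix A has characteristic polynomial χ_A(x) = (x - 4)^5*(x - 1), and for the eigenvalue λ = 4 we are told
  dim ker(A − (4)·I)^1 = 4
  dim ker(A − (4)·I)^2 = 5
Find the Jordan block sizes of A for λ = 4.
Block sizes for λ = 4: [2, 1, 1, 1]

From the dimensions of kernels of powers, the number of Jordan blocks of size at least j is d_j − d_{j−1} where d_j = dim ker(N^j) (with d_0 = 0). Computing the differences gives [4, 1].
The number of blocks of size exactly k is (#blocks of size ≥ k) − (#blocks of size ≥ k + 1), so the partition is: 3 block(s) of size 1, 1 block(s) of size 2.
In nonincreasing order the block sizes are [2, 1, 1, 1].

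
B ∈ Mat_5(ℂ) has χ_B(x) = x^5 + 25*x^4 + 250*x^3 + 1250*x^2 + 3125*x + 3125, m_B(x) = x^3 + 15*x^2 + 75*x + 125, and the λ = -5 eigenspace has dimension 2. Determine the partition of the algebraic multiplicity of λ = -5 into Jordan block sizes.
Block sizes for λ = -5: [3, 2]

Step 1 — from the characteristic polynomial, algebraic multiplicity of λ = -5 is 5. From dim ker(B − (-5)·I) = 2, there are exactly 2 Jordan blocks for λ = -5.
Step 2 — from the minimal polynomial, the factor (x + 5)^3 tells us the largest block for λ = -5 has size 3.
Step 3 — with total size 5, 2 blocks, and largest block 3, the block sizes (in nonincreasing order) are [3, 2].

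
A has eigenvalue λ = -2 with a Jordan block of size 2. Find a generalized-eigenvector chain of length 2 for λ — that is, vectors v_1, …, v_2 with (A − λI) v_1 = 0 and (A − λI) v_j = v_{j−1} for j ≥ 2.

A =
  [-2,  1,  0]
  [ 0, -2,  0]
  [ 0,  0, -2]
A Jordan chain for λ = -2 of length 2:
v_1 = (1, 0, 0)ᵀ
v_2 = (0, 1, 0)ᵀ

Let N = A − (-2)·I. We want v_2 with N^2 v_2 = 0 but N^1 v_2 ≠ 0; then v_{j-1} := N · v_j for j = 2, …, 2.

Pick v_2 = (0, 1, 0)ᵀ.
Then v_1 = N · v_2 = (1, 0, 0)ᵀ.

Sanity check: (A − (-2)·I) v_1 = (0, 0, 0)ᵀ = 0. ✓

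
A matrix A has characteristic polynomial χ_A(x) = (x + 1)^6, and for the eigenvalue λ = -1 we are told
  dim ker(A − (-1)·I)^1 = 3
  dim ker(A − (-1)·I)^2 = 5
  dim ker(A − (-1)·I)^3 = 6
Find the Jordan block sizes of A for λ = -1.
Block sizes for λ = -1: [3, 2, 1]

From the dimensions of kernels of powers, the number of Jordan blocks of size at least j is d_j − d_{j−1} where d_j = dim ker(N^j) (with d_0 = 0). Computing the differences gives [3, 2, 1].
The number of blocks of size exactly k is (#blocks of size ≥ k) − (#blocks of size ≥ k + 1), so the partition is: 1 block(s) of size 1, 1 block(s) of size 2, 1 block(s) of size 3.
In nonincreasing order the block sizes are [3, 2, 1].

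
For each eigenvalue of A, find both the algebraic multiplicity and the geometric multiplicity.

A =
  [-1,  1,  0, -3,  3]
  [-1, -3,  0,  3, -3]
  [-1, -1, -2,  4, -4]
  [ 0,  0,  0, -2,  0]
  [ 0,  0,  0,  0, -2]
λ = -2: alg = 5, geom = 3

Step 1 — factor the characteristic polynomial to read off the algebraic multiplicities:
  χ_A(x) = (x + 2)^5

Step 2 — compute geometric multiplicities via the rank-nullity identity g(λ) = n − rank(A − λI):
  rank(A − (-2)·I) = 2, so dim ker(A − (-2)·I) = n − 2 = 3

Summary:
  λ = -2: algebraic multiplicity = 5, geometric multiplicity = 3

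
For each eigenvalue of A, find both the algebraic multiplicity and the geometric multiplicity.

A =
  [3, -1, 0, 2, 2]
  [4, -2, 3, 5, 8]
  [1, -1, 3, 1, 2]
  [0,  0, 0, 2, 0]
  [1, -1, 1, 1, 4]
λ = 2: alg = 5, geom = 3

Step 1 — factor the characteristic polynomial to read off the algebraic multiplicities:
  χ_A(x) = (x - 2)^5

Step 2 — compute geometric multiplicities via the rank-nullity identity g(λ) = n − rank(A − λI):
  rank(A − (2)·I) = 2, so dim ker(A − (2)·I) = n − 2 = 3

Summary:
  λ = 2: algebraic multiplicity = 5, geometric multiplicity = 3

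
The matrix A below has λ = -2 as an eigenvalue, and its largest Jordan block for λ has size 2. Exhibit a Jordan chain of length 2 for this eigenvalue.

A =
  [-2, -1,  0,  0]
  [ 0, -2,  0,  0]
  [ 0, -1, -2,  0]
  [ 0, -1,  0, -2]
A Jordan chain for λ = -2 of length 2:
v_1 = (-1, 0, -1, -1)ᵀ
v_2 = (0, 1, 0, 0)ᵀ

Let N = A − (-2)·I. We want v_2 with N^2 v_2 = 0 but N^1 v_2 ≠ 0; then v_{j-1} := N · v_j for j = 2, …, 2.

Pick v_2 = (0, 1, 0, 0)ᵀ.
Then v_1 = N · v_2 = (-1, 0, -1, -1)ᵀ.

Sanity check: (A − (-2)·I) v_1 = (0, 0, 0, 0)ᵀ = 0. ✓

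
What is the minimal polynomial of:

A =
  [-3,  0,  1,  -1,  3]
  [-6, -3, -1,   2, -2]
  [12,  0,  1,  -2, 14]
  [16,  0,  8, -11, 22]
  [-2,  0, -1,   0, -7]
x^4 + 18*x^3 + 120*x^2 + 350*x + 375

The characteristic polynomial is χ_A(x) = (x + 3)*(x + 5)^4, so the eigenvalues are known. The minimal polynomial is
  m_A(x) = Π_λ (x − λ)^{k_λ}
where k_λ is the size of the *largest* Jordan block for λ (equivalently, the smallest k with (A − λI)^k v = 0 for every generalised eigenvector v of λ).

  λ = -5: largest Jordan block has size 3, contributing (x + 5)^3
  λ = -3: largest Jordan block has size 1, contributing (x + 3)

So m_A(x) = (x + 3)*(x + 5)^3 = x^4 + 18*x^3 + 120*x^2 + 350*x + 375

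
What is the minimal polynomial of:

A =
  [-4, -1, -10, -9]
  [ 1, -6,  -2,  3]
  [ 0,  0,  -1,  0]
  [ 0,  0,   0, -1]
x^3 + 11*x^2 + 35*x + 25

The characteristic polynomial is χ_A(x) = (x + 1)^2*(x + 5)^2, so the eigenvalues are known. The minimal polynomial is
  m_A(x) = Π_λ (x − λ)^{k_λ}
where k_λ is the size of the *largest* Jordan block for λ (equivalently, the smallest k with (A − λI)^k v = 0 for every generalised eigenvector v of λ).

  λ = -5: largest Jordan block has size 2, contributing (x + 5)^2
  λ = -1: largest Jordan block has size 1, contributing (x + 1)

So m_A(x) = (x + 1)*(x + 5)^2 = x^3 + 11*x^2 + 35*x + 25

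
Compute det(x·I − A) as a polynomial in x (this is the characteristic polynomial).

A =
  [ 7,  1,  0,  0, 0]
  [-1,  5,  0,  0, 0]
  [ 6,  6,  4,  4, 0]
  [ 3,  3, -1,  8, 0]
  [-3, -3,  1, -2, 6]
x^5 - 30*x^4 + 360*x^3 - 2160*x^2 + 6480*x - 7776

Expanding det(x·I − A) (e.g. by cofactor expansion or by noting that A is similar to its Jordan form J, which has the same characteristic polynomial as A) gives
  χ_A(x) = x^5 - 30*x^4 + 360*x^3 - 2160*x^2 + 6480*x - 7776
which factors as (x - 6)^5. The eigenvalues (with algebraic multiplicities) are λ = 6 with multiplicity 5.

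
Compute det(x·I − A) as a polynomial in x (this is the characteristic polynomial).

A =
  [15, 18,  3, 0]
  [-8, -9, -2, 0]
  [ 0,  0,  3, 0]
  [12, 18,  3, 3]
x^4 - 12*x^3 + 54*x^2 - 108*x + 81

Expanding det(x·I − A) (e.g. by cofactor expansion or by noting that A is similar to its Jordan form J, which has the same characteristic polynomial as A) gives
  χ_A(x) = x^4 - 12*x^3 + 54*x^2 - 108*x + 81
which factors as (x - 3)^4. The eigenvalues (with algebraic multiplicities) are λ = 3 with multiplicity 4.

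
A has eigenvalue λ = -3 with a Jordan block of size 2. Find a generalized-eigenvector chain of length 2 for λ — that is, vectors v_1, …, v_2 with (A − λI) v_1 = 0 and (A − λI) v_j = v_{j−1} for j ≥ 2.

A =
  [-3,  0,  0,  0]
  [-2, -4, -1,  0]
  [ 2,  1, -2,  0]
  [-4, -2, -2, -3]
A Jordan chain for λ = -3 of length 2:
v_1 = (0, -2, 2, -4)ᵀ
v_2 = (1, 0, 0, 0)ᵀ

Let N = A − (-3)·I. We want v_2 with N^2 v_2 = 0 but N^1 v_2 ≠ 0; then v_{j-1} := N · v_j for j = 2, …, 2.

Pick v_2 = (1, 0, 0, 0)ᵀ.
Then v_1 = N · v_2 = (0, -2, 2, -4)ᵀ.

Sanity check: (A − (-3)·I) v_1 = (0, 0, 0, 0)ᵀ = 0. ✓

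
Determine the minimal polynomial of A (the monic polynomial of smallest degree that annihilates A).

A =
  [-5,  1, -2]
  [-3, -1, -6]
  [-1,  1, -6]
x^2 + 8*x + 16

The characteristic polynomial is χ_A(x) = (x + 4)^3, so the eigenvalues are known. The minimal polynomial is
  m_A(x) = Π_λ (x − λ)^{k_λ}
where k_λ is the size of the *largest* Jordan block for λ (equivalently, the smallest k with (A − λI)^k v = 0 for every generalised eigenvector v of λ).

  λ = -4: largest Jordan block has size 2, contributing (x + 4)^2

So m_A(x) = (x + 4)^2 = x^2 + 8*x + 16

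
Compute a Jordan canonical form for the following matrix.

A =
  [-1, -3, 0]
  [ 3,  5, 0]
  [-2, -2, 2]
J_2(2) ⊕ J_1(2)

The characteristic polynomial is
  det(x·I − A) = x^3 - 6*x^2 + 12*x - 8 = (x - 2)^3

Eigenvalues and multiplicities (the geometric multiplicity of λ is n − rank(A − λI), which equals the number of Jordan blocks for λ):
  λ = 2: algebraic multiplicity = 3, geometric multiplicity = 2

Determining the block sizes for each eigenvalue:
  λ = 2: 2 blocks summing to 3 forces exactly one block of size 2 and the rest size 1 → block sizes [2, 1]

Assembling the blocks gives a Jordan form
J =
  [2, 1, 0]
  [0, 2, 0]
  [0, 0, 2]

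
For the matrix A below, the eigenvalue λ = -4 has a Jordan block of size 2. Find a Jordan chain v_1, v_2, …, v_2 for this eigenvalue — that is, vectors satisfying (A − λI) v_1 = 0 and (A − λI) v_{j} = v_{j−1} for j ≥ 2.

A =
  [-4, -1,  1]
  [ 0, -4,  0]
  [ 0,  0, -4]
A Jordan chain for λ = -4 of length 2:
v_1 = (-1, 0, 0)ᵀ
v_2 = (0, 1, 0)ᵀ

Let N = A − (-4)·I. We want v_2 with N^2 v_2 = 0 but N^1 v_2 ≠ 0; then v_{j-1} := N · v_j for j = 2, …, 2.

Pick v_2 = (0, 1, 0)ᵀ.
Then v_1 = N · v_2 = (-1, 0, 0)ᵀ.

Sanity check: (A − (-4)·I) v_1 = (0, 0, 0)ᵀ = 0. ✓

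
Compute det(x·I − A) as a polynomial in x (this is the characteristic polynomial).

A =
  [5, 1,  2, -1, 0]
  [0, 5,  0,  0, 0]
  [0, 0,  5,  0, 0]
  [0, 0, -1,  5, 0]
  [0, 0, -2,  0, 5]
x^5 - 25*x^4 + 250*x^3 - 1250*x^2 + 3125*x - 3125

Expanding det(x·I − A) (e.g. by cofactor expansion or by noting that A is similar to its Jordan form J, which has the same characteristic polynomial as A) gives
  χ_A(x) = x^5 - 25*x^4 + 250*x^3 - 1250*x^2 + 3125*x - 3125
which factors as (x - 5)^5. The eigenvalues (with algebraic multiplicities) are λ = 5 with multiplicity 5.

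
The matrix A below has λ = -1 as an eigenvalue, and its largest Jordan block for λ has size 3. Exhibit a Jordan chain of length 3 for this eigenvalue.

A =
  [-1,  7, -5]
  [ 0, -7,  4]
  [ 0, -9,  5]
A Jordan chain for λ = -1 of length 3:
v_1 = (3, 0, 0)ᵀ
v_2 = (7, -6, -9)ᵀ
v_3 = (0, 1, 0)ᵀ

Let N = A − (-1)·I. We want v_3 with N^3 v_3 = 0 but N^2 v_3 ≠ 0; then v_{j-1} := N · v_j for j = 3, …, 2.

Pick v_3 = (0, 1, 0)ᵀ.
Then v_2 = N · v_3 = (7, -6, -9)ᵀ.
Then v_1 = N · v_2 = (3, 0, 0)ᵀ.

Sanity check: (A − (-1)·I) v_1 = (0, 0, 0)ᵀ = 0. ✓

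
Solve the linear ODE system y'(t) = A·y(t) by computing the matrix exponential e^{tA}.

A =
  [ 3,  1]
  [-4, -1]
e^{tA} =
  [2*t*exp(t) + exp(t), t*exp(t)]
  [-4*t*exp(t), -2*t*exp(t) + exp(t)]

Strategy: write A = P · J · P⁻¹ where J is a Jordan canonical form, so e^{tA} = P · e^{tJ} · P⁻¹, and e^{tJ} can be computed block-by-block.

A has Jordan form
J =
  [1, 1]
  [0, 1]
(up to reordering of blocks).

Per-block formulas:
  For a 2×2 Jordan block J_2(1): exp(t · J_2(1)) = e^(1t)·(I + t·N), where N is the 2×2 nilpotent shift.

After assembling e^{tJ} and conjugating by P, we get:

e^{tA} =
  [2*t*exp(t) + exp(t), t*exp(t)]
  [-4*t*exp(t), -2*t*exp(t) + exp(t)]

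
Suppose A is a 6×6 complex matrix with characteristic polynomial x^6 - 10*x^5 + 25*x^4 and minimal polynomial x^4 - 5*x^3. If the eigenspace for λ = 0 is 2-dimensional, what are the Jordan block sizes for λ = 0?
Block sizes for λ = 0: [3, 1]

Step 1 — from the characteristic polynomial, algebraic multiplicity of λ = 0 is 4. From dim ker(A − (0)·I) = 2, there are exactly 2 Jordan blocks for λ = 0.
Step 2 — from the minimal polynomial, the factor (x − 0)^3 tells us the largest block for λ = 0 has size 3.
Step 3 — with total size 4, 2 blocks, and largest block 3, the block sizes (in nonincreasing order) are [3, 1].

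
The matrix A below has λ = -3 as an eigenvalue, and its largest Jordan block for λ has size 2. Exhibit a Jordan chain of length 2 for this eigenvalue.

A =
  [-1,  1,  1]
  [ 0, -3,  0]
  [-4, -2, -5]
A Jordan chain for λ = -3 of length 2:
v_1 = (2, 0, -4)ᵀ
v_2 = (1, 0, 0)ᵀ

Let N = A − (-3)·I. We want v_2 with N^2 v_2 = 0 but N^1 v_2 ≠ 0; then v_{j-1} := N · v_j for j = 2, …, 2.

Pick v_2 = (1, 0, 0)ᵀ.
Then v_1 = N · v_2 = (2, 0, -4)ᵀ.

Sanity check: (A − (-3)·I) v_1 = (0, 0, 0)ᵀ = 0. ✓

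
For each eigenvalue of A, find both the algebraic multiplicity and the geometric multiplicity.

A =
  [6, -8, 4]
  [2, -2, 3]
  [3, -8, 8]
λ = 4: alg = 3, geom = 1

Step 1 — factor the characteristic polynomial to read off the algebraic multiplicities:
  χ_A(x) = (x - 4)^3

Step 2 — compute geometric multiplicities via the rank-nullity identity g(λ) = n − rank(A − λI):
  rank(A − (4)·I) = 2, so dim ker(A − (4)·I) = n − 2 = 1

Summary:
  λ = 4: algebraic multiplicity = 3, geometric multiplicity = 1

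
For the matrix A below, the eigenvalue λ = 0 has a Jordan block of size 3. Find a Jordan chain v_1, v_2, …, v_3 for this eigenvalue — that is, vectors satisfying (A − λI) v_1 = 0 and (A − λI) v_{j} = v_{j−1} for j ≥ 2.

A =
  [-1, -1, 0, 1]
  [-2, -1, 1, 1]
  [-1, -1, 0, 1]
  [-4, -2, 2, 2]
A Jordan chain for λ = 0 of length 3:
v_1 = (-1, -1, -1, -2)ᵀ
v_2 = (-1, -2, -1, -4)ᵀ
v_3 = (1, 0, 0, 0)ᵀ

Let N = A − (0)·I. We want v_3 with N^3 v_3 = 0 but N^2 v_3 ≠ 0; then v_{j-1} := N · v_j for j = 3, …, 2.

Pick v_3 = (1, 0, 0, 0)ᵀ.
Then v_2 = N · v_3 = (-1, -2, -1, -4)ᵀ.
Then v_1 = N · v_2 = (-1, -1, -1, -2)ᵀ.

Sanity check: (A − (0)·I) v_1 = (0, 0, 0, 0)ᵀ = 0. ✓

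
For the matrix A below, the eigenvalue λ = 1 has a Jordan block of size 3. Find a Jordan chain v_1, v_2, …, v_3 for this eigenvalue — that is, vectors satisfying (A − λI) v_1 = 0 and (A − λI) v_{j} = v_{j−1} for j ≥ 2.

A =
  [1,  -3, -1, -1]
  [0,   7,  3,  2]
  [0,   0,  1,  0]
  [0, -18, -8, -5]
A Jordan chain for λ = 1 of length 3:
v_1 = (-1, 2, 0, -6)ᵀ
v_2 = (-1, 3, 0, -8)ᵀ
v_3 = (0, 0, 1, 0)ᵀ

Let N = A − (1)·I. We want v_3 with N^3 v_3 = 0 but N^2 v_3 ≠ 0; then v_{j-1} := N · v_j for j = 3, …, 2.

Pick v_3 = (0, 0, 1, 0)ᵀ.
Then v_2 = N · v_3 = (-1, 3, 0, -8)ᵀ.
Then v_1 = N · v_2 = (-1, 2, 0, -6)ᵀ.

Sanity check: (A − (1)·I) v_1 = (0, 0, 0, 0)ᵀ = 0. ✓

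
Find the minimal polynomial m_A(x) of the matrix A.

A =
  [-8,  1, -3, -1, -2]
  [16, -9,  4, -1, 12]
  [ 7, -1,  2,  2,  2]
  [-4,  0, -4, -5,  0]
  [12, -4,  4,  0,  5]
x^2 + 6*x + 9

The characteristic polynomial is χ_A(x) = (x + 3)^5, so the eigenvalues are known. The minimal polynomial is
  m_A(x) = Π_λ (x − λ)^{k_λ}
where k_λ is the size of the *largest* Jordan block for λ (equivalently, the smallest k with (A − λI)^k v = 0 for every generalised eigenvector v of λ).

  λ = -3: largest Jordan block has size 2, contributing (x + 3)^2

So m_A(x) = (x + 3)^2 = x^2 + 6*x + 9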